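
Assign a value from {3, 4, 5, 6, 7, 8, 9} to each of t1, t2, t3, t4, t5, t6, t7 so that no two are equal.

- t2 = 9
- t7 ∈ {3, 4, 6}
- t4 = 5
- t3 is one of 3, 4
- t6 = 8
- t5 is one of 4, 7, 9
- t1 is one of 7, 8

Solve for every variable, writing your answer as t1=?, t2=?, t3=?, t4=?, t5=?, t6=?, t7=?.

t2 must be 9 (only option left). Remove 9 from t5.
That leaves t4 = 5.
That leaves t6 = 8. Strike 8 from t1.
t1's domain is down to {7}, so t1 = 7. Eliminate 7 elsewhere: t5.
t5's domain is down to {4}, so t5 = 4. Remove 4 from t3, t7.
t3's domain is down to {3}, so t3 = 3. Remove 3 from t7.
t7 must be 6 (only option left).

t1=7, t2=9, t3=3, t4=5, t5=4, t6=8, t7=6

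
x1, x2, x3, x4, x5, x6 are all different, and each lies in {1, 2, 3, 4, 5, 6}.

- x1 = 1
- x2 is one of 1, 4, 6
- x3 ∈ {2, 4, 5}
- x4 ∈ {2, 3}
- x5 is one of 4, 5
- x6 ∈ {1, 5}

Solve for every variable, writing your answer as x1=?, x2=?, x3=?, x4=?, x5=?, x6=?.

x1=1, x2=6, x3=2, x4=3, x5=4, x6=5

x1's domain is down to {1}, so x1 = 1. So x2, x6 can't be 1.
x6's domain is down to {5}, so x6 = 5. Remove 5 from x3, x5.
x5 must be 4 (only option left). So x2, x3 can't be 4.
x2's domain is down to {6}, so x2 = 6.
x3's domain is down to {2}, so x3 = 2. Strike 2 from x4.
x4's domain is down to {3}, so x4 = 3.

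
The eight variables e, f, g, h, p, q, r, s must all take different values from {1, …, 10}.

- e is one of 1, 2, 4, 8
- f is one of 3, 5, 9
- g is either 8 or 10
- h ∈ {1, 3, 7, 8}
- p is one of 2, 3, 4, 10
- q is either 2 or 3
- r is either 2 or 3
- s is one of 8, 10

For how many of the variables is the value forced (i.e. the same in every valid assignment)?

The 2 variables g and s are confined to {8, 10}, which locks those values in; drop them from e, h, p.
q and r share exactly the 2 values {2, 3}; by pigeonhole those values go to them, so strike 2, 3 from e, f, h, p.
p's domain is down to {4}, so p = 4. So e can't be 4.
e must be 1 (only option left). So h can't be 1.
h must be 7 (only option left).
Determined: e=1, h=7, p=4. The other variables each still have more than one consistent value. That makes 3.

3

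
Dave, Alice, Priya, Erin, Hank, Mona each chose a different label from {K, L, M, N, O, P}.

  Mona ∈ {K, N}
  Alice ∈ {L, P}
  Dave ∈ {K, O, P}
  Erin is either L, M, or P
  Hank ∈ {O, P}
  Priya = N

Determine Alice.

Priya must be N (only option left). Eliminate N elsewhere: Mona.
Mona has just one choice, so Mona = K. Eliminate K elsewhere: Dave.
Among the 4 still-open variables, M fits only Erin (and all 4 values in {L, M, O, P} must be used), so Erin = M.
The 3 still-open variables draw from only 3 values {L, O, P}, so each is used; only Alice can be L, hence Alice = L.

L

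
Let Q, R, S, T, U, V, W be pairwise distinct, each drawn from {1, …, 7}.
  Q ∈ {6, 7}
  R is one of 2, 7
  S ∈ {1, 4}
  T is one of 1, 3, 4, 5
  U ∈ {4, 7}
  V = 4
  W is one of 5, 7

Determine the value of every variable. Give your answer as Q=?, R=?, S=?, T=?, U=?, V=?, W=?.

Q=6, R=2, S=1, T=3, U=7, V=4, W=5

V must be 4 (only option left). So S, T, U can't be 4.
That leaves S = 1. Eliminate 1 elsewhere: T.
U must be 7 (only option left). Eliminate 7 elsewhere: Q, R, W.
W must be 5 (only option left). Eliminate 5 elsewhere: T.
Q's domain is down to {6}, so Q = 6.
That leaves R = 2.
That leaves T = 3.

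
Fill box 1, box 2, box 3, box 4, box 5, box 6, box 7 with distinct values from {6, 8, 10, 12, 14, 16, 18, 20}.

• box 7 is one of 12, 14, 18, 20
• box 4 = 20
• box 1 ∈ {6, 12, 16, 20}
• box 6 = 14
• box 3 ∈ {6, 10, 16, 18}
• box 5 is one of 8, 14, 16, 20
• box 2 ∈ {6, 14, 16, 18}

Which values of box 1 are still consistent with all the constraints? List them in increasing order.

box 4 has just one choice, so box 4 = 20. Eliminate 20 elsewhere: box 1, box 5, box 7.
box 6's domain is down to {14}, so box 6 = 14. So box 2, box 5, box 7 can't be 14.
No further eliminations apply; box 1 can still be any of 6, 12, 16.

6, 12, 16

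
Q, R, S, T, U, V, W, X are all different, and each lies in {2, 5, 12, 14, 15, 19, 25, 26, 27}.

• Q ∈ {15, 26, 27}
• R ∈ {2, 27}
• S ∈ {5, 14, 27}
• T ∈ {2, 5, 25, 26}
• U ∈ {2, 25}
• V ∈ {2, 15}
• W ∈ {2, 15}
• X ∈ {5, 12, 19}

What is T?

The 2 variables V and W are confined to {2, 15}, which locks those values in; drop them from Q, R, T, U.
R has just one choice, so R = 27. So Q, S can't be 27.
U must be 25 (only option left). Eliminate 25 elsewhere: T.
That leaves Q = 26. Strike 26 from T.
So T = 5.

5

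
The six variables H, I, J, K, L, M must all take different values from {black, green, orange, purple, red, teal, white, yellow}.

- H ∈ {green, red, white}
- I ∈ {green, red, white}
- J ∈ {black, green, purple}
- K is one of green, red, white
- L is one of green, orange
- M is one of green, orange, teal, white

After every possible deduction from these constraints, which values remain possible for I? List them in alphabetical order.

green, red, white

H, I, K between them cover only {green, red, white} — a naked triple. Remove those values from J, L, M.
That leaves L = orange. Eliminate orange elsewhere: M.
That leaves M = teal.
No further eliminations apply; I can still be any of green, red, white.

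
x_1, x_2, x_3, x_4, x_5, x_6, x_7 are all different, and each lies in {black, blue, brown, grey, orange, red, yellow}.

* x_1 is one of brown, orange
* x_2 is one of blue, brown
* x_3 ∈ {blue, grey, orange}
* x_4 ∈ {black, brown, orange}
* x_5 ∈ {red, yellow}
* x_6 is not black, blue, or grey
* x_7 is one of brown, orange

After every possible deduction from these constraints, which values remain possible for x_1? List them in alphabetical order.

brown, orange

Among the 7 variables, black fits only x_4 (and all 7 values in {black, blue, brown, grey, orange, red, yellow} must be used), so x_4 = black.
Among the 6 still-open variables, grey fits only x_3 (and all 6 values in {blue, brown, grey, orange, red, yellow} must be used), so x_3 = grey.
Among the 5 still-open variables, blue fits only x_2 (and all 5 values in {blue, brown, orange, red, yellow} must be used), so x_2 = blue.
The 2 variables x_1 and x_7 are confined to {brown, orange}, which locks those values in; drop them from x_6.
No further eliminations apply; x_1 can still be any of brown, orange.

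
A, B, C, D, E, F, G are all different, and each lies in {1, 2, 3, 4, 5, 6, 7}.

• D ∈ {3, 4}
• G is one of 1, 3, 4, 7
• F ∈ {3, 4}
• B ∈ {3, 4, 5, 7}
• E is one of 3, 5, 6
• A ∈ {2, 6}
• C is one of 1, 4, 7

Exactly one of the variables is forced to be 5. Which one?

B

The 7 variables draw from only 7 values {1, 2, 3, 4, 5, 6, 7}, so each is used; only A can be 2, hence A = 2.
The 6 still-open variables draw from only 6 values {1, 3, 4, 5, 6, 7}, so each is used; only E can be 6, hence E = 6.
The 5 still-open variables draw from only 5 values {1, 3, 4, 5, 7}, so each is used; only B can be 5, hence B = 5.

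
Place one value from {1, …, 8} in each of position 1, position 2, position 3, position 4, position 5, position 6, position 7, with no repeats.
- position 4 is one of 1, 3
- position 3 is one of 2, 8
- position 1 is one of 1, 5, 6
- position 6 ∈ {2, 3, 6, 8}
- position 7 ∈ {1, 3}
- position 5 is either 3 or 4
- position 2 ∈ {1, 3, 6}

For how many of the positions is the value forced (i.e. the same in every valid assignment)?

3

The 7 variables together cover exactly {1, 2, 3, 4, 5, 6, 8} — 7 values for 7 variables — and 4 appears only in position 5's list, so position 5 = 4.
Among the 6 still-open variables, 5 fits only position 1 (and all 6 values in {1, 2, 3, 5, 6, 8} must be used), so position 1 = 5.
position 4 and position 7 share exactly the 2 values {1, 3}; by pigeonhole those values go to them, so strike 1, 3 from position 2, position 6.
position 2 has just one choice, so position 2 = 6. Eliminate 6 elsewhere: position 6.
Determined: position 1=5, position 2=6, position 5=4. The other positions each still have more than one consistent value. That makes 3.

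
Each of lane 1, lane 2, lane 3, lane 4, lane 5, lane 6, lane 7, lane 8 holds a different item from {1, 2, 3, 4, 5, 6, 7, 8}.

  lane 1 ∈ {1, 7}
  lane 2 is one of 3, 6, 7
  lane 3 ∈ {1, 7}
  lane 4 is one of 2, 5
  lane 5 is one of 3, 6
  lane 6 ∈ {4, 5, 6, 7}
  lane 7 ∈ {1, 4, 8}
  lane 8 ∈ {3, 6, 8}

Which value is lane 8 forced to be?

8

The 8 variables together cover exactly {1, 2, 3, 4, 5, 6, 7, 8} — 8 values for 8 variables — and 2 appears only in lane 4's list, so lane 4 = 2.
Among the 7 still-open variables, 5 fits only lane 6 (and all 7 values in {1, 3, 4, 5, 6, 7, 8} must be used), so lane 6 = 5.
Among the 6 still-open variables, 4 fits only lane 7 (and all 6 values in {1, 3, 4, 6, 7, 8} must be used), so lane 7 = 4.
The 5 still-open variables draw from only 5 values {1, 3, 6, 7, 8}, so each is used; only lane 8 can be 8, hence lane 8 = 8.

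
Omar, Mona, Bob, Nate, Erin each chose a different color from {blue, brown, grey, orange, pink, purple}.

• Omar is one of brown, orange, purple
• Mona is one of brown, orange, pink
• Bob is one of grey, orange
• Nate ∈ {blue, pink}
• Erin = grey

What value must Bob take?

orange

Erin must be grey (only option left). Strike grey from Bob.
So Bob = orange.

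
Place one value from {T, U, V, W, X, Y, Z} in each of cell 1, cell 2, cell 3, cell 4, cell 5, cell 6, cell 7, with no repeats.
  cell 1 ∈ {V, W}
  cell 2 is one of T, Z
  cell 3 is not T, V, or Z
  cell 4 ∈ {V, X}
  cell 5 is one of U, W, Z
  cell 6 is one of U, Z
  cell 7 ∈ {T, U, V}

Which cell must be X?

The 7 variables draw from only 7 values {T, U, V, W, X, Y, Z}, so each is used; only cell 3 can be Y, hence cell 3 = Y.
The 6 still-open variables draw from only 6 values {T, U, V, W, X, Z}, so each is used; only cell 4 can be X, hence cell 4 = X.

cell 4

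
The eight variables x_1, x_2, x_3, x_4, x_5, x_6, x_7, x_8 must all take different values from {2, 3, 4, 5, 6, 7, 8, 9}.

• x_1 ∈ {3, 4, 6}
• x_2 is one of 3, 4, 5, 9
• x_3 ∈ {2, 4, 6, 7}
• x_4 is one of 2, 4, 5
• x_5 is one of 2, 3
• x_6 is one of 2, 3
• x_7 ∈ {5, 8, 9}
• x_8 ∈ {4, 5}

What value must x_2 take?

The 8 variables draw from only 8 values {2, 3, 4, 5, 6, 7, 8, 9}, so each is used; only x_3 can be 7, hence x_3 = 7.
The 7 still-open variables draw from only 7 values {2, 3, 4, 5, 6, 8, 9}, so each is used; only x_1 can be 6, hence x_1 = 6.
Among the 6 still-open variables, 8 fits only x_7 (and all 6 values in {2, 3, 4, 5, 8, 9} must be used), so x_7 = 8.
Among the 5 still-open variables, 9 fits only x_2 (and all 5 values in {2, 3, 4, 5, 9} must be used), so x_2 = 9.

9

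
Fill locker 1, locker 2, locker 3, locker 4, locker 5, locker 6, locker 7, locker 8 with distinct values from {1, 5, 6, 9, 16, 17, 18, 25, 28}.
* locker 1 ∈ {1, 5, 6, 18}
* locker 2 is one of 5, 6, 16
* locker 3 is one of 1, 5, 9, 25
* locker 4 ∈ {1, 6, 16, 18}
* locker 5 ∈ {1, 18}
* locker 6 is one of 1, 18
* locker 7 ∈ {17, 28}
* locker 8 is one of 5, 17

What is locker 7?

28

locker 5 and locker 6 share exactly the 2 values {1, 18}; by pigeonhole those values go to them, so strike 1, 18 from locker 1, locker 3, locker 4.
The 3 variables locker 1, locker 2, locker 4 are confined to {5, 6, 16}, which locks those values in; drop them from locker 3, locker 8.
locker 8 must be 17 (only option left). So locker 7 can't be 17.
So locker 7 = 28.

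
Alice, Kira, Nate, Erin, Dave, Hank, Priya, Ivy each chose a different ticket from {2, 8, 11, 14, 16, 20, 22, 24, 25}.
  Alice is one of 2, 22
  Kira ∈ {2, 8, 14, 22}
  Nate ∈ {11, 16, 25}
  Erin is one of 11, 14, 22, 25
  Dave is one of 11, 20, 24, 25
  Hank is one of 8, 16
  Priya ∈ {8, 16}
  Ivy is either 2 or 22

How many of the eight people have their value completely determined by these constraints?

1

The 2 variables Alice and Ivy are confined to {2, 22}, which locks those values in; drop them from Kira, Erin.
The 2 variables Hank and Priya are confined to {8, 16}, which locks those values in; drop them from Kira, Nate.
Kira's domain is down to {14}, so Kira = 14. Eliminate 14 elsewhere: Erin.
Nate and Erin between them cover only {11, 25} — a naked pair. Remove those values from Dave.
Determined: Kira=14. The other people each still have more than one consistent value. That makes 1.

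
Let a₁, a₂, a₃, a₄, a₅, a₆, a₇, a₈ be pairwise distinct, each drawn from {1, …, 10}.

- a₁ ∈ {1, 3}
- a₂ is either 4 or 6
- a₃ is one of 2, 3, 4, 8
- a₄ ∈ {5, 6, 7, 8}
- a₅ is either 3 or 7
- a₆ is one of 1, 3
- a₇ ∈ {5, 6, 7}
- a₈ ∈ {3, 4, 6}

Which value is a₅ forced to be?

7

Among the 8 variables, 2 fits only a₃ (and all 8 values in {1, 2, 3, 4, 5, 6, 7, 8} must be used), so a₃ = 2.
The 7 still-open variables draw from only 7 values {1, 3, 4, 5, 6, 7, 8}, so each is used; only a₄ can be 8, hence a₄ = 8.
The 6 still-open variables together cover exactly {1, 3, 4, 5, 6, 7} — 6 values for 6 variables — and 5 appears only in a₇'s list, so a₇ = 5.
The 5 still-open variables draw from only 5 values {1, 3, 4, 6, 7}, so each is used; only a₅ can be 7, hence a₅ = 7.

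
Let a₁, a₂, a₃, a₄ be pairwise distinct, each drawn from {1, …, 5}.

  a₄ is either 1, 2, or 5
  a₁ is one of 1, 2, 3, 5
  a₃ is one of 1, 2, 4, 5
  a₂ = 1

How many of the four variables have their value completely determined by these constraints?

a₂ has just one choice, so a₂ = 1. Remove 1 from a₁, a₃, a₄.
Determined: a₂=1. The other variables each still have more than one consistent value. That makes 1.

1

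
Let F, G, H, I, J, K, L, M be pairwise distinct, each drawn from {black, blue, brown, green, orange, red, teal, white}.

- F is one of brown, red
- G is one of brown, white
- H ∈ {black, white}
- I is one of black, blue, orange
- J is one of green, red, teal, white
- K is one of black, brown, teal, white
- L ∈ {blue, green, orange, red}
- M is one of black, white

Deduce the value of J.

H and M share exactly the 2 values {black, white}; by pigeonhole those values go to them, so strike black, white from G, I, J, K.
That leaves G = brown. Remove brown from F, K.
That leaves K = teal. Remove teal from J.
F has just one choice, so F = red. Strike red from J, L.
So J = green.

green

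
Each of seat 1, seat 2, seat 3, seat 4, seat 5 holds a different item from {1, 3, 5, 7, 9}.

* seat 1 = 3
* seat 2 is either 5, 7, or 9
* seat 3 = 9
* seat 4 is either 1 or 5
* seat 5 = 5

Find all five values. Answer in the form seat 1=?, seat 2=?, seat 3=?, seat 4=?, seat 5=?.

seat 1=3, seat 2=7, seat 3=9, seat 4=1, seat 5=5

seat 1 has just one choice, so seat 1 = 3.
seat 3 has just one choice, so seat 3 = 9. Strike 9 from seat 2.
seat 5's domain is down to {5}, so seat 5 = 5. Remove 5 from seat 2, seat 4.
seat 2 has just one choice, so seat 2 = 7.
seat 4's domain is down to {1}, so seat 4 = 1.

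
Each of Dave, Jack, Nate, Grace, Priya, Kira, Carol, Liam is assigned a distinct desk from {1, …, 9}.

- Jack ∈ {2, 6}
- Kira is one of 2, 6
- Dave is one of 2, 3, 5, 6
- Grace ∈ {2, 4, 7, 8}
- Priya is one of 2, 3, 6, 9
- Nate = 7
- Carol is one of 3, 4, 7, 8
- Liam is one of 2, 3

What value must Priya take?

Nate has just one choice, so Nate = 7. Eliminate 7 elsewhere: Grace, Carol.
The 7 still-open variables draw from only 7 values {2, 3, 4, 5, 6, 8, 9}, so each is used; only Dave can be 5, hence Dave = 5.
The 6 still-open variables draw from only 6 values {2, 3, 4, 6, 8, 9}, so each is used; only Priya can be 9, hence Priya = 9.

9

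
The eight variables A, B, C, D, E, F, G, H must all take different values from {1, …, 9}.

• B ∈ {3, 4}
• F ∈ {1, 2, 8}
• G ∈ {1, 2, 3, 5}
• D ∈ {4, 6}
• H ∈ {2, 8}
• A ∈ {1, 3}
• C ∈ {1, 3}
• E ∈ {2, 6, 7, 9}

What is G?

A and C share exactly the 2 values {1, 3}; by pigeonhole those values go to them, so strike 1, 3 from B, F, G.
B must be 4 (only option left). Eliminate 4 elsewhere: D.
D's domain is down to {6}, so D = 6. So E can't be 6.
F and H share exactly the 2 values {2, 8}; by pigeonhole those values go to them, so strike 2, 8 from E, G.
So G = 5.

5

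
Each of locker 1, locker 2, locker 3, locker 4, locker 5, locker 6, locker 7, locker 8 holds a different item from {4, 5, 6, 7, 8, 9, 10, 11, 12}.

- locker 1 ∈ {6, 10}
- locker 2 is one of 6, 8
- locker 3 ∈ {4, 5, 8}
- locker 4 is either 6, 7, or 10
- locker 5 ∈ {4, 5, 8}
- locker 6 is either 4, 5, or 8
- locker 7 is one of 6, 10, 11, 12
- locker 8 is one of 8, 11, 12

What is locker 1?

The 8 variables together cover exactly {4, 5, 6, 7, 8, 10, 11, 12} — 8 values for 8 variables — and 7 appears only in locker 4's list, so locker 4 = 7.
locker 3, locker 5, locker 6 share exactly the 3 values {4, 5, 8}; by pigeonhole those values go to them, so strike 4, 5, 8 from locker 2, locker 8.
locker 2 must be 6 (only option left). So locker 1, locker 7 can't be 6.
So locker 1 = 10.

10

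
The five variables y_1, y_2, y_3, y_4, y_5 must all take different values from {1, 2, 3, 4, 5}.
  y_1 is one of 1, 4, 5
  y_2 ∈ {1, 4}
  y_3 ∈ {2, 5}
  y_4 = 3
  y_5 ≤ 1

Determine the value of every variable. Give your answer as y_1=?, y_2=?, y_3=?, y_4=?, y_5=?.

y_4 has just one choice, so y_4 = 3.
That leaves y_5 = 1. Remove 1 from y_1, y_2.
y_2 must be 4 (only option left). Remove 4 from y_1.
y_1 must be 5 (only option left). Remove 5 from y_3.
That leaves y_3 = 2.

y_1=5, y_2=4, y_3=2, y_4=3, y_5=1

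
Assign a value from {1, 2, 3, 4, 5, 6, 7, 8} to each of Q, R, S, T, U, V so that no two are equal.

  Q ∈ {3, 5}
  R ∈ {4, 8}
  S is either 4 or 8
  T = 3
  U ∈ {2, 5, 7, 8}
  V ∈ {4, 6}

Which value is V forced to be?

6

T must be 3 (only option left). Strike 3 from Q.
Q's domain is down to {5}, so Q = 5. So U can't be 5.
R and S share exactly the 2 values {4, 8}; by pigeonhole those values go to them, so strike 4, 8 from U, V.
So V = 6.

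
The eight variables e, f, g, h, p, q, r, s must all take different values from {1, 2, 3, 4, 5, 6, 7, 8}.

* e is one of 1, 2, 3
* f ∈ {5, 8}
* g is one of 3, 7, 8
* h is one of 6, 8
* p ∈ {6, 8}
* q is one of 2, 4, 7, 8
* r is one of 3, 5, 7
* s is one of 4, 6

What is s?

The 8 variables draw from only 8 values {1, 2, 3, 4, 5, 6, 7, 8}, so each is used; only e can be 1, hence e = 1.
Among the 7 still-open variables, 2 fits only q (and all 7 values in {2, 3, 4, 5, 6, 7, 8} must be used), so q = 2.
The 6 still-open variables together cover exactly {3, 4, 5, 6, 7, 8} — 6 values for 6 variables — and 4 appears only in s's list, so s = 4.

4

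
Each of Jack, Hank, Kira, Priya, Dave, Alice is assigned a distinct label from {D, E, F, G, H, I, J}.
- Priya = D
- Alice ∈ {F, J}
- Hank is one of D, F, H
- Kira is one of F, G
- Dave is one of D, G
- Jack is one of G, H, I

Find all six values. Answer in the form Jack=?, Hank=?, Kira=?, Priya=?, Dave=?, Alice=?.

Priya's domain is down to {D}, so Priya = D. So Hank, Dave can't be D.
That leaves Dave = G. Eliminate G elsewhere: Jack, Kira.
Kira's domain is down to {F}, so Kira = F. Remove F from Hank, Alice.
That leaves Alice = J.
Hank must be H (only option left). Remove H from Jack.
Jack's domain is down to {I}, so Jack = I.

Jack=I, Hank=H, Kira=F, Priya=D, Dave=G, Alice=J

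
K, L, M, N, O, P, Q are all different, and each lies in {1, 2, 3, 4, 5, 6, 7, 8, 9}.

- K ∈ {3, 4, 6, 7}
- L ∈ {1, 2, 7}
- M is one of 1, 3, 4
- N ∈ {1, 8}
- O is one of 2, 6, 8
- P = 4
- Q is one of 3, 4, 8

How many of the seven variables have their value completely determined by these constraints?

1

P's domain is down to {4}, so P = 4. Eliminate 4 elsewhere: K, M, Q.
The 3 variables M, N, Q are confined to {1, 3, 8}, which locks those values in; drop them from K, L, O.
Determined: P=4. The other variables each still have more than one consistent value. That makes 1.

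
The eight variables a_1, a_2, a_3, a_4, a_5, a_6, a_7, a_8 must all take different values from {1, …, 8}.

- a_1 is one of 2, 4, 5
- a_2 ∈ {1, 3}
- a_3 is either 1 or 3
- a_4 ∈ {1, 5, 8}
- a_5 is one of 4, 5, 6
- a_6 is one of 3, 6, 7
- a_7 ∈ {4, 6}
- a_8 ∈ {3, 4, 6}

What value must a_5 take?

5

The 8 variables draw from only 8 values {1, 2, 3, 4, 5, 6, 7, 8}, so each is used; only a_1 can be 2, hence a_1 = 2.
The 7 still-open variables draw from only 7 values {1, 3, 4, 5, 6, 7, 8}, so each is used; only a_6 can be 7, hence a_6 = 7.
Among the 6 still-open variables, 8 fits only a_4 (and all 6 values in {1, 3, 4, 5, 6, 8} must be used), so a_4 = 8.
The 5 still-open variables together cover exactly {1, 3, 4, 5, 6} — 5 values for 5 variables — and 5 appears only in a_5's list, so a_5 = 5.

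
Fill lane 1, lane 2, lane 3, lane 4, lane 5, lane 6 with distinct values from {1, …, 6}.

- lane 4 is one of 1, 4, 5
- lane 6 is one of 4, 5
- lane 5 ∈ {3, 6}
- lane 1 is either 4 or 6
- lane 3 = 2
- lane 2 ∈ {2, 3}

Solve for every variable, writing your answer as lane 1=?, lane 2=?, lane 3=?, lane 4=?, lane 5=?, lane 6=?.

lane 1=4, lane 2=3, lane 3=2, lane 4=1, lane 5=6, lane 6=5

lane 3 has just one choice, so lane 3 = 2. Strike 2 from lane 2.
lane 2 has just one choice, so lane 2 = 3. So lane 5 can't be 3.
lane 5's domain is down to {6}, so lane 5 = 6. So lane 1 can't be 6.
lane 1 must be 4 (only option left). Remove 4 from lane 4, lane 6.
lane 6's domain is down to {5}, so lane 6 = 5. Strike 5 from lane 4.
That leaves lane 4 = 1.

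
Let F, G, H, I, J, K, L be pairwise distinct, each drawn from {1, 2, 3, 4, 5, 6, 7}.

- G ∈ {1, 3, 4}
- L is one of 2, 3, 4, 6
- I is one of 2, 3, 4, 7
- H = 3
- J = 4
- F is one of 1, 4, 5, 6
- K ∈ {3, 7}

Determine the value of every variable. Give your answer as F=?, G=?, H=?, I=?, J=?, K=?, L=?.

H must be 3 (only option left). So G, I, K, L can't be 3.
That leaves J = 4. So F, G, I, L can't be 4.
K's domain is down to {7}, so K = 7. So I can't be 7.
G has just one choice, so G = 1. Remove 1 from F.
That leaves I = 2. Strike 2 from L.
L must be 6 (only option left). So F can't be 6.
F must be 5 (only option left).

F=5, G=1, H=3, I=2, J=4, K=7, L=6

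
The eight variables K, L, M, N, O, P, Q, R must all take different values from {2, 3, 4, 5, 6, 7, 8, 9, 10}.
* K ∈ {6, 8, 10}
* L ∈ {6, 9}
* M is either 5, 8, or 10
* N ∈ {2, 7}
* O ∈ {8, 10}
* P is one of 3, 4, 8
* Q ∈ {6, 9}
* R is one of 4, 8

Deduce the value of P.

L and Q share exactly the 2 values {6, 9}; by pigeonhole those values go to them, so strike 6, 9 from K.
K and O between them cover only {8, 10} — a naked pair. Remove those values from M, P, R.
M must be 5 (only option left).
R must be 4 (only option left). Strike 4 from P.
So P = 3.

3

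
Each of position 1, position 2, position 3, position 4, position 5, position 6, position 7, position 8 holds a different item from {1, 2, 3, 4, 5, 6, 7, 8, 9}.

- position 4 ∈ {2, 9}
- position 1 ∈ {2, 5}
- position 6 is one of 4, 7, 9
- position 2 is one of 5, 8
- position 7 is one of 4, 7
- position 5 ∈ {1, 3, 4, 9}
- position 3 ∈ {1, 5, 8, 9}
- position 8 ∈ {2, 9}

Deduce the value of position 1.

Among the 8 variables, 3 fits only position 5 (and all 8 values in {1, 2, 3, 4, 5, 7, 8, 9} must be used), so position 5 = 3.
Among the 7 still-open variables, 1 fits only position 3 (and all 7 values in {1, 2, 4, 5, 7, 8, 9} must be used), so position 3 = 1.
The 6 still-open variables draw from only 6 values {2, 4, 5, 7, 8, 9}, so each is used; only position 2 can be 8, hence position 2 = 8.
The 5 still-open variables together cover exactly {2, 4, 5, 7, 9} — 5 values for 5 variables — and 5 appears only in position 1's list, so position 1 = 5.

5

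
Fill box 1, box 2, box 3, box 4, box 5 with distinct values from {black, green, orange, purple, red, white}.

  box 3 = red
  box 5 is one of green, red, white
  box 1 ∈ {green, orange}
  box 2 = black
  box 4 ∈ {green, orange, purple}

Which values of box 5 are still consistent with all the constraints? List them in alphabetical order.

box 2 must be black (only option left).
box 3 must be red (only option left). Strike red from box 5.
No further eliminations apply; box 5 can still be any of green, white.

green, white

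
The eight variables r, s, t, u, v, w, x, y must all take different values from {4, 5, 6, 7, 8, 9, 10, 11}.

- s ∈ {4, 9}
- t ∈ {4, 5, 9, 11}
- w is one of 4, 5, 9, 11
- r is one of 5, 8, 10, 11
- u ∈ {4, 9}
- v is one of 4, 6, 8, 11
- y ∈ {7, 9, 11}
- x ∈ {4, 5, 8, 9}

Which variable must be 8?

Among the 8 variables, 6 fits only v (and all 8 values in {4, 5, 6, 7, 8, 9, 10, 11} must be used), so v = 6.
The 7 still-open variables together cover exactly {4, 5, 7, 8, 9, 10, 11} — 7 values for 7 variables — and 7 appears only in y's list, so y = 7.
The 6 still-open variables draw from only 6 values {4, 5, 8, 9, 10, 11}, so each is used; only r can be 10, hence r = 10.
The 5 still-open variables draw from only 5 values {4, 5, 8, 9, 11}, so each is used; only x can be 8, hence x = 8.

x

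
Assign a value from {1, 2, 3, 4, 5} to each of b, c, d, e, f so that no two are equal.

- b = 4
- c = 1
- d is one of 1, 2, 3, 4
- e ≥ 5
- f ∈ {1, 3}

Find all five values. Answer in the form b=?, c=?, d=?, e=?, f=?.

b must be 4 (only option left). Strike 4 from d.
c has just one choice, so c = 1. Remove 1 from d, f.
e's domain is down to {5}, so e = 5.
f must be 3 (only option left). Strike 3 from d.
d has just one choice, so d = 2.

b=4, c=1, d=2, e=5, f=3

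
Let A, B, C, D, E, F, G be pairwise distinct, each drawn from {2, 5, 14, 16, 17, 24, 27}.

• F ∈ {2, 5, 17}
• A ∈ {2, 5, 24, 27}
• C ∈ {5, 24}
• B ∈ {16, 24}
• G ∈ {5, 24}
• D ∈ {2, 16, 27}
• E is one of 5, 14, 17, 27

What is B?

16

The 7 variables together cover exactly {2, 5, 14, 16, 17, 24, 27} — 7 values for 7 variables — and 14 appears only in E's list, so E = 14.
The 6 still-open variables together cover exactly {2, 5, 16, 17, 24, 27} — 6 values for 6 variables — and 17 appears only in F's list, so F = 17.
The 2 variables C and G are confined to {5, 24}, which locks those values in; drop them from A, B.
So B = 16.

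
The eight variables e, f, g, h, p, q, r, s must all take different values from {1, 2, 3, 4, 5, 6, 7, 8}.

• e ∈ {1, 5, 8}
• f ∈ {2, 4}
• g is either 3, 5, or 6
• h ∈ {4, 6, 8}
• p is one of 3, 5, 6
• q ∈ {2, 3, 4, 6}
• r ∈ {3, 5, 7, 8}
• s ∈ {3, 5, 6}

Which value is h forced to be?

Among the 8 variables, 1 fits only e (and all 8 values in {1, 2, 3, 4, 5, 6, 7, 8} must be used), so e = 1.
Among the 7 still-open variables, 7 fits only r (and all 7 values in {2, 3, 4, 5, 6, 7, 8} must be used), so r = 7.
Among the 6 still-open variables, 8 fits only h (and all 6 values in {2, 3, 4, 5, 6, 8} must be used), so h = 8.

8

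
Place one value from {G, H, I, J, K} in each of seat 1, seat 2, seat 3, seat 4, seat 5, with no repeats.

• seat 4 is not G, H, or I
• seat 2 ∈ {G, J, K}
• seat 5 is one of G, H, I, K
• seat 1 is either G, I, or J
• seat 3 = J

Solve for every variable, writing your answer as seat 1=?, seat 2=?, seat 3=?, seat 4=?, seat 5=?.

seat 3's domain is down to {J}, so seat 3 = J. Eliminate J elsewhere: seat 1, seat 2, seat 4.
seat 4 must be K (only option left). So seat 2, seat 5 can't be K.
seat 2's domain is down to {G}, so seat 2 = G. Remove G from seat 1, seat 5.
seat 1 must be I (only option left). Strike I from seat 5.
seat 5 has just one choice, so seat 5 = H.

seat 1=I, seat 2=G, seat 3=J, seat 4=K, seat 5=H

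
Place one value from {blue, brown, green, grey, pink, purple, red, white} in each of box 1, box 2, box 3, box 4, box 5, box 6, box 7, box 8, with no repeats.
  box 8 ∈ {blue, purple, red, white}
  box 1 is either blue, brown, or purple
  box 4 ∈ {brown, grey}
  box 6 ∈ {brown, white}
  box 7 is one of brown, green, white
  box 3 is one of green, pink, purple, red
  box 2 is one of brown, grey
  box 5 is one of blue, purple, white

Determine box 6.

white

Among the 8 variables, pink fits only box 3 (and all 8 values in {blue, brown, green, grey, pink, purple, red, white} must be used), so box 3 = pink.
The 7 still-open variables draw from only 7 values {blue, brown, green, grey, purple, red, white}, so each is used; only box 7 can be green, hence box 7 = green.
The 6 still-open variables draw from only 6 values {blue, brown, grey, purple, red, white}, so each is used; only box 8 can be red, hence box 8 = red.
box 2 and box 4 between them cover only {brown, grey} — a naked pair. Remove those values from box 1, box 6.
So box 6 = white.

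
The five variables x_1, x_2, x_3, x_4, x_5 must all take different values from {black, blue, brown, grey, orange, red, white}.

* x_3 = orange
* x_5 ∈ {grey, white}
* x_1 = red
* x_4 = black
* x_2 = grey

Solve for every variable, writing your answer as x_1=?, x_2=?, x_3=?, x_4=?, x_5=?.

x_1=red, x_2=grey, x_3=orange, x_4=black, x_5=white

x_1 has just one choice, so x_1 = red.
That leaves x_2 = grey. Remove grey from x_5.
x_3 must be orange (only option left).
x_4 has just one choice, so x_4 = black.
x_5's domain is down to {white}, so x_5 = white.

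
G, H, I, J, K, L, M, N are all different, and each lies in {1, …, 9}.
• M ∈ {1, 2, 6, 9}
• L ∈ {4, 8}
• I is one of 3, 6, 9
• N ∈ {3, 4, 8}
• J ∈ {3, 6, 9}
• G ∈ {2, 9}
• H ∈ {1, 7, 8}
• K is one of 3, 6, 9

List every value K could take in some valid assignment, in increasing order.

The 8 variables together cover exactly {1, 2, 3, 4, 6, 7, 8, 9} — 8 values for 8 variables — and 7 appears only in H's list, so H = 7.
Among the 7 still-open variables, 1 fits only M (and all 7 values in {1, 2, 3, 4, 6, 8, 9} must be used), so M = 1.
Among the 6 still-open variables, 2 fits only G (and all 6 values in {2, 3, 4, 6, 8, 9} must be used), so G = 2.
I, J, K share exactly the 3 values {3, 6, 9}; by pigeonhole those values go to them, so strike 3, 6, 9 from N.
No further eliminations apply; K can still be any of 3, 6, 9.

3, 6, 9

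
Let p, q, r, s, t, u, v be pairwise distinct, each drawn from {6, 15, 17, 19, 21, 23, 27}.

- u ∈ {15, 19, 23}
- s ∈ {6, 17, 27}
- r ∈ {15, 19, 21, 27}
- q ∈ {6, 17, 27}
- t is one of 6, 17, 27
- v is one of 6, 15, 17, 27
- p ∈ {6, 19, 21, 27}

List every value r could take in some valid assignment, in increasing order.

Among the 7 variables, 23 fits only u (and all 7 values in {6, 15, 17, 19, 21, 23, 27} must be used), so u = 23.
q, s, t share exactly the 3 values {6, 17, 27}; by pigeonhole those values go to them, so strike 6, 17, 27 from p, r, v.
v must be 15 (only option left). Eliminate 15 elsewhere: r.
No further eliminations apply; r can still be any of 19, 21.

19, 21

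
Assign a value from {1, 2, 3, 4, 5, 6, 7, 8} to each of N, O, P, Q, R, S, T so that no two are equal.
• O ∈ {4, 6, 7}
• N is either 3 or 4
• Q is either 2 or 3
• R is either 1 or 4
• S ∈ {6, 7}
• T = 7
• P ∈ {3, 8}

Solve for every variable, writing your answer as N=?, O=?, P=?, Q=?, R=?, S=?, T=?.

T must be 7 (only option left). Strike 7 from O, S.
S has just one choice, so S = 6. Eliminate 6 elsewhere: O.
O has just one choice, so O = 4. Eliminate 4 elsewhere: N, R.
R's domain is down to {1}, so R = 1.
That leaves N = 3. Strike 3 from P, Q.
P has just one choice, so P = 8.
Q must be 2 (only option left).

N=3, O=4, P=8, Q=2, R=1, S=6, T=7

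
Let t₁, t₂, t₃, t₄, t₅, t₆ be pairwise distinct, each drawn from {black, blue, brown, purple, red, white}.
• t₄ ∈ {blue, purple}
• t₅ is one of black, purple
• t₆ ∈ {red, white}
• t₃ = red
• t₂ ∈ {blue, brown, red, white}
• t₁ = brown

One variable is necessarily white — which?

t₆

t₁ must be brown (only option left). Eliminate brown elsewhere: t₂.
t₃ must be red (only option left). Eliminate red elsewhere: t₂, t₆.
So white goes to t₆.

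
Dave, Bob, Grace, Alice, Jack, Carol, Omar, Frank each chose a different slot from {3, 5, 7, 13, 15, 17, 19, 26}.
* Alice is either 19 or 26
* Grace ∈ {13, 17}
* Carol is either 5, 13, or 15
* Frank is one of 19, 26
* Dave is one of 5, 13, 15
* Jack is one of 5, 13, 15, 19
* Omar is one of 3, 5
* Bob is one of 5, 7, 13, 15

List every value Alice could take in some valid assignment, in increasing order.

The 8 variables together cover exactly {3, 5, 7, 13, 15, 17, 19, 26} — 8 values for 8 variables — and 3 appears only in Omar's list, so Omar = 3.
The 7 still-open variables draw from only 7 values {5, 7, 13, 15, 17, 19, 26}, so each is used; only Bob can be 7, hence Bob = 7.
Among the 6 still-open variables, 17 fits only Grace (and all 6 values in {5, 13, 15, 17, 19, 26} must be used), so Grace = 17.
Alice and Frank between them cover only {19, 26} — a naked pair. Remove those values from Jack.
No further eliminations apply; Alice can still be any of 19, 26.

19, 26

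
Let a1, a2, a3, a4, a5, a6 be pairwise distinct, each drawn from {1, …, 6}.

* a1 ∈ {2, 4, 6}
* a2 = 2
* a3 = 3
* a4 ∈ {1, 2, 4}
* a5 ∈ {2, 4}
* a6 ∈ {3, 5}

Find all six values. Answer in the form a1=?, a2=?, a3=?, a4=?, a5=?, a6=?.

a2 must be 2 (only option left). Remove 2 from a1, a4, a5.
That leaves a3 = 3. Strike 3 from a6.
a5's domain is down to {4}, so a5 = 4. Strike 4 from a1, a4.
That leaves a6 = 5.
That leaves a1 = 6.
a4 must be 1 (only option left).

a1=6, a2=2, a3=3, a4=1, a5=4, a6=5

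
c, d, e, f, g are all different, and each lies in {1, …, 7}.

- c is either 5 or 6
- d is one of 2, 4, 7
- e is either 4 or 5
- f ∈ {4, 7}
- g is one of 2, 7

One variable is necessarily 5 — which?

Among the 5 variables, 6 fits only c (and all 5 values in {2, 4, 5, 6, 7} must be used), so c = 6.
The 4 still-open variables together cover exactly {2, 4, 5, 7} — 4 values for 4 variables — and 5 appears only in e's list, so e = 5.

e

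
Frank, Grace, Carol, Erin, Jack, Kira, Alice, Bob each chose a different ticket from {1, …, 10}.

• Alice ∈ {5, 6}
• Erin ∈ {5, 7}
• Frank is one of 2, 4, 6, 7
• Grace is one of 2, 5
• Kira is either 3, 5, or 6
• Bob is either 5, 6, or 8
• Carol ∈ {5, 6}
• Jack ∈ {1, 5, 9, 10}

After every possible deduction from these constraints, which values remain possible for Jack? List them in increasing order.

Carol and Alice share exactly the 2 values {5, 6}; by pigeonhole those values go to them, so strike 5, 6 from Frank, Grace, Erin, Jack, Kira, Bob.
Grace must be 2 (only option left). Strike 2 from Frank.
Erin must be 7 (only option left). So Frank can't be 7.
That leaves Kira = 3.
Bob's domain is down to {8}, so Bob = 8.
That leaves Frank = 4.
No further eliminations apply; Jack can still be any of 1, 9, 10.

1, 9, 10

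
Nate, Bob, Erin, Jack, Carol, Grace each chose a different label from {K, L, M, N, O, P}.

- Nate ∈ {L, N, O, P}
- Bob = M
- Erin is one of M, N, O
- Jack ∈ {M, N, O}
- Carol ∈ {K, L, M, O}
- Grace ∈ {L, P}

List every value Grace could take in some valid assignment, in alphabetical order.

L, P

Bob has just one choice, so Bob = M. Remove M from Erin, Jack, Carol.
Among the 5 still-open variables, K fits only Carol (and all 5 values in {K, L, N, O, P} must be used), so Carol = K.
The 2 variables Erin and Jack are confined to {N, O}, which locks those values in; drop them from Nate.
No further eliminations apply; Grace can still be any of L, P.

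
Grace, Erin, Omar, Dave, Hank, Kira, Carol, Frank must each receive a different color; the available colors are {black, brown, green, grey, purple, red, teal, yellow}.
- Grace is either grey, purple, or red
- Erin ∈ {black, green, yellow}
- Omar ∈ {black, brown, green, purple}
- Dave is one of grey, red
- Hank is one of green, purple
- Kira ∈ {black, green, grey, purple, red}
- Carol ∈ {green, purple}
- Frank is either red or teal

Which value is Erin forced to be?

The 8 variables together cover exactly {black, brown, green, grey, purple, red, teal, yellow} — 8 values for 8 variables — and brown appears only in Omar's list, so Omar = brown.
The 7 still-open variables draw from only 7 values {black, green, grey, purple, red, teal, yellow}, so each is used; only Frank can be teal, hence Frank = teal.
Among the 6 still-open variables, yellow fits only Erin (and all 6 values in {black, green, grey, purple, red, yellow} must be used), so Erin = yellow.

yellow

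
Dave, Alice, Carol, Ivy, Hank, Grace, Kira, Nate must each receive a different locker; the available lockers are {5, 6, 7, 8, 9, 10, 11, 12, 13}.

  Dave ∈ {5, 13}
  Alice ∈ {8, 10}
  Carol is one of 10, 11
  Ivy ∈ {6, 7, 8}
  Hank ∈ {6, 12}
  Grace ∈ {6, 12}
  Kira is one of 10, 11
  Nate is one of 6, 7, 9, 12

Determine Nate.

9

Carol and Kira share exactly the 2 values {10, 11}; by pigeonhole those values go to them, so strike 10, 11 from Alice.
Alice's domain is down to {8}, so Alice = 8. Eliminate 8 elsewhere: Ivy.
The 2 variables Hank and Grace are confined to {6, 12}, which locks those values in; drop them from Ivy, Nate.
Ivy has just one choice, so Ivy = 7. So Nate can't be 7.
So Nate = 9.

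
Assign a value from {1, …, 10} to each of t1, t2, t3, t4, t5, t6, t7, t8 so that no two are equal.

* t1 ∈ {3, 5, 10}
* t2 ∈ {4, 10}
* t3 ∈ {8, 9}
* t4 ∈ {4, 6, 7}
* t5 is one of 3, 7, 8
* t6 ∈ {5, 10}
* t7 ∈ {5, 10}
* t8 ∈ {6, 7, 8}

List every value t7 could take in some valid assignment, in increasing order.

5, 10

The 8 variables together cover exactly {3, 4, 5, 6, 7, 8, 9, 10} — 8 values for 8 variables — and 9 appears only in t3's list, so t3 = 9.
The 2 variables t6 and t7 are confined to {5, 10}, which locks those values in; drop them from t1, t2.
That leaves t1 = 3. So t5 can't be 3.
t2 has just one choice, so t2 = 4. Strike 4 from t4.
No further eliminations apply; t7 can still be any of 5, 10.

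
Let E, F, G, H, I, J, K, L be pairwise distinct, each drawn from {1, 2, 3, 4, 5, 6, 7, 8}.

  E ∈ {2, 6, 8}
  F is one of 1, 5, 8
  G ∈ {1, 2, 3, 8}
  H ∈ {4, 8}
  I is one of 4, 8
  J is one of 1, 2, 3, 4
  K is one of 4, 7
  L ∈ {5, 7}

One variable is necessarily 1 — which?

Among the 8 variables, 6 fits only E (and all 8 values in {1, 2, 3, 4, 5, 6, 7, 8} must be used), so E = 6.
The 2 variables H and I are confined to {4, 8}, which locks those values in; drop them from F, G, J, K.
K has just one choice, so K = 7. Eliminate 7 elsewhere: L.
L's domain is down to {5}, so L = 5. Remove 5 from F.
So 1 goes to F.

F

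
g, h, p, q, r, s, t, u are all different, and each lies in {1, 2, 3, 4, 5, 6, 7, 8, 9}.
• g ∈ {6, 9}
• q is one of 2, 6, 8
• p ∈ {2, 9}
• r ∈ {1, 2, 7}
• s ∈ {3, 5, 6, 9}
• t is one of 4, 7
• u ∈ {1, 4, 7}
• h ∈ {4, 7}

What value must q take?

The 2 variables h and t are confined to {4, 7}, which locks those values in; drop them from r, u.
That leaves u = 1. Remove 1 from r.
r must be 2 (only option left). Remove 2 from p, q.
p's domain is down to {9}, so p = 9. So g, s can't be 9.
That leaves g = 6. Eliminate 6 elsewhere: q, s.
So q = 8.

8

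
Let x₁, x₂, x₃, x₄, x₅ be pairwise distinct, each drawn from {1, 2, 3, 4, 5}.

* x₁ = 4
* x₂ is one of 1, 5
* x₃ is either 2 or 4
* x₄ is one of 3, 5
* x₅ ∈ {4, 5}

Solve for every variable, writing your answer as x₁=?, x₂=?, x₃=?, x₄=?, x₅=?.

x₁=4, x₂=1, x₃=2, x₄=3, x₅=5

x₁ has just one choice, so x₁ = 4. Eliminate 4 elsewhere: x₃, x₅.
x₃ has just one choice, so x₃ = 2.
x₅ must be 5 (only option left). Strike 5 from x₂, x₄.
x₂ must be 1 (only option left).
That leaves x₄ = 3.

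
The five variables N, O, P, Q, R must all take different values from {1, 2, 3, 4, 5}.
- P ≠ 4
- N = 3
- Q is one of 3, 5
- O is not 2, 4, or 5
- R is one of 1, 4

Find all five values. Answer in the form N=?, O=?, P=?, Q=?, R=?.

N=3, O=1, P=2, Q=5, R=4

N has just one choice, so N = 3. Eliminate 3 elsewhere: O, P, Q.
O's domain is down to {1}, so O = 1. Remove 1 from P, R.
That leaves Q = 5. Strike 5 from P.
R must be 4 (only option left).
P must be 2 (only option left).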